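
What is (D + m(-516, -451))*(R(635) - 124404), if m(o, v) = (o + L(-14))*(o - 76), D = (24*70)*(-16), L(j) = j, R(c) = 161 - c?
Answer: -35825000640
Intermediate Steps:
D = -26880 (D = 1680*(-16) = -26880)
m(o, v) = (-76 + o)*(-14 + o) (m(o, v) = (o - 14)*(o - 76) = (-14 + o)*(-76 + o) = (-76 + o)*(-14 + o))
(D + m(-516, -451))*(R(635) - 124404) = (-26880 + (1064 + (-516)² - 90*(-516)))*((161 - 1*635) - 124404) = (-26880 + (1064 + 266256 + 46440))*((161 - 635) - 124404) = (-26880 + 313760)*(-474 - 124404) = 286880*(-124878) = -35825000640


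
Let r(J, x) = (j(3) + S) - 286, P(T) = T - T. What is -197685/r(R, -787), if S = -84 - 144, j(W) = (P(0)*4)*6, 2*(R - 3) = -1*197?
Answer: 197685/514 ≈ 384.60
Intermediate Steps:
R = -191/2 (R = 3 + (-1*197)/2 = 3 + (1/2)*(-197) = 3 - 197/2 = -191/2 ≈ -95.500)
P(T) = 0
j(W) = 0 (j(W) = (0*4)*6 = 0*6 = 0)
S = -228
r(J, x) = -514 (r(J, x) = (0 - 228) - 286 = -228 - 286 = -514)
-197685/r(R, -787) = -197685/(-514) = -197685*(-1/514) = 197685/514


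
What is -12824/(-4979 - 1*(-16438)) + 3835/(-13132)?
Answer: -30335719/21497084 ≈ -1.4112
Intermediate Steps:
-12824/(-4979 - 1*(-16438)) + 3835/(-13132) = -12824/(-4979 + 16438) + 3835*(-1/13132) = -12824/11459 - 3835/13132 = -12824*1/11459 - 3835/13132 = -1832/1637 - 3835/13132 = -30335719/21497084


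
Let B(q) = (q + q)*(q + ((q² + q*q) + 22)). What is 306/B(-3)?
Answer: -51/37 ≈ -1.3784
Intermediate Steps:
B(q) = 2*q*(22 + q + 2*q²) (B(q) = (2*q)*(q + ((q² + q²) + 22)) = (2*q)*(q + (2*q² + 22)) = (2*q)*(q + (22 + 2*q²)) = (2*q)*(22 + q + 2*q²) = 2*q*(22 + q + 2*q²))
306/B(-3) = 306/((2*(-3)*(22 - 3 + 2*(-3)²))) = 306/((2*(-3)*(22 - 3 + 2*9))) = 306/((2*(-3)*(22 - 3 + 18))) = 306/((2*(-3)*37)) = 306/(-222) = 306*(-1/222) = -51/37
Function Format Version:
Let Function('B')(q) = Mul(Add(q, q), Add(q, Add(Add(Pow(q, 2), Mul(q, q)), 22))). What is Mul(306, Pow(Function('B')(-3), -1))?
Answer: Rational(-51, 37) ≈ -1.3784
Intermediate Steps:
Function('B')(q) = Mul(2, q, Add(22, q, Mul(2, Pow(q, 2)))) (Function('B')(q) = Mul(Mul(2, q), Add(q, Add(Add(Pow(q, 2), Pow(q, 2)), 22))) = Mul(Mul(2, q), Add(q, Add(Mul(2, Pow(q, 2)), 22))) = Mul(Mul(2, q), Add(q, Add(22, Mul(2, Pow(q, 2))))) = Mul(Mul(2, q), Add(22, q, Mul(2, Pow(q, 2)))) = Mul(2, q, Add(22, q, Mul(2, Pow(q, 2)))))
Mul(306, Pow(Function('B')(-3), -1)) = Mul(306, Pow(Mul(2, -3, Add(22, -3, Mul(2, Pow(-3, 2)))), -1)) = Mul(306, Pow(Mul(2, -3, Add(22, -3, Mul(2, 9))), -1)) = Mul(306, Pow(Mul(2, -3, Add(22, -3, 18)), -1)) = Mul(306, Pow(Mul(2, -3, 37), -1)) = Mul(306, Pow(-222, -1)) = Mul(306, Rational(-1, 222)) = Rational(-51, 37)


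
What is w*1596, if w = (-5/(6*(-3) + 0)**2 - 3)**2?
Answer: 126952357/8748 ≈ 14512.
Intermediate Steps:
w = 954529/104976 (w = (-5/(-18 + 0)**2 - 3)**2 = (-5/((-18)**2) - 3)**2 = (-5/324 - 3)**2 = (-977/324)**2 = 954529/104976 ≈ 9.0928)
w*1596 = (954529/104976)*1596 = 126952357/8748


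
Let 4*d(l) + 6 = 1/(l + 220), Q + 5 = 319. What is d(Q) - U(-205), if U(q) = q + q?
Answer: 872557/2136 ≈ 408.50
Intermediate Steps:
Q = 314 (Q = -5 + 319 = 314)
U(q) = 2*q
d(l) = -3/2 + 1/(4*(220 + l)) (d(l) = -3/2 + 1/(4*(l + 220)) = -3/2 + 1/(4*(220 + l)))
d(Q) - U(-205) = (-1319 - 6*314)/(4*(220 + 314)) - 2*(-205) = (1/4)*(-1319 - 1884)/534 - 1*(-410) = (1/4)*(1/534)*(-3203) + 410 = -3203/2136 + 410 = 872557/2136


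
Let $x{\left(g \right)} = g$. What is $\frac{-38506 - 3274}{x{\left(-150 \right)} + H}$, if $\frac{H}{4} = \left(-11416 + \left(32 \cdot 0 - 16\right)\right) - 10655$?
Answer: $\frac{20890}{44249} \approx 0.4721$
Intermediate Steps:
$H = -88348$ ($H = 4 \left(\left(-11416 + \left(32 \cdot 0 - 16\right)\right) - 10655\right) = 4 \left(\left(-11416 + \left(0 - 16\right)\right) - 10655\right) = 4 \left(\left(-11416 - 16\right) - 10655\right) = 4 \left(-11432 - 10655\right) = 4 \left(-22087\right) = -88348$)
$\frac{-38506 - 3274}{x{\left(-150 \right)} + H} = \frac{-38506 - 3274}{-150 - 88348} = - \frac{41780}{-88498} = \left(-41780\right) \left(- \frac{1}{88498}\right) = \frac{20890}{44249}$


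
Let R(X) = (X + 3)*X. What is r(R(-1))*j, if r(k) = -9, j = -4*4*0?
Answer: 0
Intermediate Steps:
R(X) = X*(3 + X) (R(X) = (3 + X)*X = X*(3 + X))
j = 0 (j = -16*0 = 0)
r(R(-1))*j = -9*0 = 0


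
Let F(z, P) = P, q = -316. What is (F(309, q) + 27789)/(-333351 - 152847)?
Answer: -27473/486198 ≈ -0.056506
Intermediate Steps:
(F(309, q) + 27789)/(-333351 - 152847) = (-316 + 27789)/(-333351 - 152847) = 27473/(-486198) = 27473*(-1/486198) = -27473/486198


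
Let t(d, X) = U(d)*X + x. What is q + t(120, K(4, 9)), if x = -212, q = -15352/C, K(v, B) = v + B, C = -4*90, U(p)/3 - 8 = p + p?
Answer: 427619/45 ≈ 9502.6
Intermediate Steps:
U(p) = 24 + 6*p (U(p) = 24 + 3*(p + p) = 24 + 3*(2*p) = 24 + 6*p)
C = -360
K(v, B) = B + v
q = 1919/45 (q = -15352/(-360) = -15352*(-1/360) = 1919/45 ≈ 42.644)
t(d, X) = -212 + X*(24 + 6*d) (t(d, X) = (24 + 6*d)*X - 212 = X*(24 + 6*d) - 212 = -212 + X*(24 + 6*d))
q + t(120, K(4, 9)) = 1919/45 + (-212 + 6*(9 + 4)*(4 + 120)) = 1919/45 + (-212 + 6*13*124) = 1919/45 + (-212 + 9672) = 1919/45 + 9460 = 427619/45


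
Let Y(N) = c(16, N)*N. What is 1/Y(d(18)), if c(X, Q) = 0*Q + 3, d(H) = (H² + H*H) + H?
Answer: 1/1998 ≈ 0.00050050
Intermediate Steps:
d(H) = H + 2*H² (d(H) = (H² + H²) + H = 2*H² + H = H + 2*H²)
c(X, Q) = 3 (c(X, Q) = 0 + 3 = 3)
Y(N) = 3*N
1/Y(d(18)) = 1/(3*(18*(1 + 2*18))) = 1/(3*(18*(1 + 36))) = 1/(3*(18*37)) = 1/(3*666) = 1/1998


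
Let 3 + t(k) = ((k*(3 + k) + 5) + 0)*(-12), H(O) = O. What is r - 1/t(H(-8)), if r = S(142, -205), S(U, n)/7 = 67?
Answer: 254668/543 ≈ 469.00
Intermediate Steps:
S(U, n) = 469 (S(U, n) = 7*67 = 469)
r = 469
t(k) = -63 - 12*k*(3 + k) (t(k) = -3 + ((k*(3 + k) + 5) + 0)*(-12) = -3 + ((5 + k*(3 + k)) + 0)*(-12) = -3 + (5 + k*(3 + k))*(-12) = -3 + (-60 - 12*k*(3 + k)) = -63 - 12*k*(3 + k))
r - 1/t(H(-8)) = 469 - 1/(-63 - 36*(-8) - 12*(-8)²) = 469 - 1/(-63 + 288 - 12*64) = 469 - 1/(-63 + 288 - 768) = 469 - 1/(-543) = 469 - 1*(-1/543) = 469 + 1/543 = 254668/543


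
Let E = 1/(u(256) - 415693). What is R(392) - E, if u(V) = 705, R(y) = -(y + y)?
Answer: -325350591/414988 ≈ -784.00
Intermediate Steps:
R(y) = -2*y
E = -1/414988 (E = 1/(705 - 415693) = 1/(-414988) = -1/414988 ≈ -2.4097e-6)
R(392) - E = -2*392 - 1*(-1/414988) = -784 + 1/414988 = -325350591/414988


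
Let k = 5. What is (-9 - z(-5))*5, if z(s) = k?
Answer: -70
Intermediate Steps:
z(s) = 5
(-9 - z(-5))*5 = (-9 - 1*5)*5 = (-9 - 5)*5 = -14*5 = -70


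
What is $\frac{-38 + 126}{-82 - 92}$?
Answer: $- \frac{44}{87} \approx -0.50575$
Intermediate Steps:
$\frac{-38 + 126}{-82 - 92} = \frac{1}{-174} \cdot 88 = \left(- \frac{1}{174}\right) 88 = - \frac{44}{87}$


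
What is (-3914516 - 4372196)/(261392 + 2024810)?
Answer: -4143356/1143101 ≈ -3.6247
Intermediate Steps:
(-3914516 - 4372196)/(261392 + 2024810) = -8286712/2286202 = -8286712*1/2286202 = -4143356/1143101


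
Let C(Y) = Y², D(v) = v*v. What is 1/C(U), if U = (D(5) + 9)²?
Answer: 1/1336336 ≈ 7.4831e-7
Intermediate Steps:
D(v) = v²
U = 1156 (U = (5² + 9)² = (25 + 9)² = 34² = 1156)
1/C(U) = 1/(1156²) = 1/1336336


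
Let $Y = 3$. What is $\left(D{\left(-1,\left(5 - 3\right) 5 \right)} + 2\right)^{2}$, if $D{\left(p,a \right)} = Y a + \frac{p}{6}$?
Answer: $\frac{36481}{36} \approx 1013.4$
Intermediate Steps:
$D{\left(p,a \right)} = 3 a + \frac{p}{6}$
$\left(D{\left(-1,\left(5 - 3\right) 5 \right)} + 2\right)^{2} = \left(\left(3 \left(5 - 3\right) 5 + \frac{1}{6} \left(-1\right)\right) + 2\right)^{2} = \left(\left(3 \cdot 2 \cdot 5 - \frac{1}{6}\right) + 2\right)^{2} = \left(\left(3 \cdot 10 - \frac{1}{6}\right) + 2\right)^{2} = \left(\left(30 - \frac{1}{6}\right) + 2\right)^{2} = \left(\frac{179}{6} + 2\right)^{2} = \left(\frac{191}{6}\right)^{2} = \frac{36481}{36}$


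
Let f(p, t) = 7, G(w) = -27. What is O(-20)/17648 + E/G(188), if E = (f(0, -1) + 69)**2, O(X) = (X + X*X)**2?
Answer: -6127253/29781 ≈ -205.74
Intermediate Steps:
O(X) = (X + X**2)**2
E = 5776 (E = (7 + 69)**2 = 76**2 = 5776)
O(-20)/17648 + E/G(188) = ((-20)**2*(1 - 20)**2)/17648 + 5776/(-27) = (400*(-19)**2)*(1/17648) + 5776*(-1/27) = (400*361)*(1/17648) - 5776/27 = 144400*(1/17648) - 5776/27 = 9025/1103 - 5776/27 = -6127253/29781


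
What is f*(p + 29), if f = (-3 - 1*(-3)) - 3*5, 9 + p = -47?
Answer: 405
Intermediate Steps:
p = -56 (p = -9 - 47 = -56)
f = -15 (f = (-3 + 3) - 15 = 0 - 15 = -15)
f*(p + 29) = -15*(-56 + 29) = -15*(-27) = 405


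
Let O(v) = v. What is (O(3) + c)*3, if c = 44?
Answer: 141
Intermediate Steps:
(O(3) + c)*3 = (3 + 44)*3 = 47*3 = 141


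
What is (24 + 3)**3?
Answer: 19683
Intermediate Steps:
(24 + 3)**3 = 27**3 = 19683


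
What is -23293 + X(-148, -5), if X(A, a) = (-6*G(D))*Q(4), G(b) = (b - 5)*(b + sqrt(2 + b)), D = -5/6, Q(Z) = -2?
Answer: -69704/3 - 35*sqrt(42)/3 ≈ -23310.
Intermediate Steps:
D = -5/6 (D = -5*1/6 = -5/6 ≈ -0.83333)
G(b) = (-5 + b)*(b + sqrt(2 + b))
X(A, a) = 175/3 - 35*sqrt(42)/3 (X(A, a) = -6*((-5/6)**2 - 5*(-5/6) - 5*sqrt(2 - 5/6) - 5*sqrt(2 - 5/6)/6)*(-2) = -6*(25/36 + 25/6 - 5*sqrt(42)/6 - 5*sqrt(42)/36)*(-2) = -6*(175/36 - 35*sqrt(42)/36)*(-2) = (-175/6 + 35*sqrt(42)/6)*(-2) = 175/3 - 35*sqrt(42)/3)
-23293 + X(-148, -5) = -23293 + (175/3 - 35*sqrt(42)/3) = -69704/3 - 35*sqrt(42)/3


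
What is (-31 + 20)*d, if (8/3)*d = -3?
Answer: 99/8 ≈ 12.375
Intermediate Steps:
d = -9/8 (d = (3/8)*(-3) = -9/8 ≈ -1.1250)
(-31 + 20)*d = (-31 + 20)*(-9/8) = -11*(-9/8) = 99/8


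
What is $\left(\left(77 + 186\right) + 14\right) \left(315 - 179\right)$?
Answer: $37672$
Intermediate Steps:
$\left(\left(77 + 186\right) + 14\right) \left(315 - 179\right) = \left(263 + 14\right) 136 = 277 \cdot 136 = 37672$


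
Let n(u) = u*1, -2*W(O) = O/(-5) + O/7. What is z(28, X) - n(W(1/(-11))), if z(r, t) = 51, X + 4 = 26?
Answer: 19636/385 ≈ 51.003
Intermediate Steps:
X = 22 (X = -4 + 26 = 22)
W(O) = O/35 (W(O) = -(O/(-5) + O/7)/2 = -(O*(-1/5) + O*(1/7))/2 = -(-O/5 + O/7)/2 = -(-1)*O/35 = O/35)
n(u) = u
z(28, X) - n(W(1/(-11))) = 51 - 1/(35*(-11)) = 51 - (-1)/(35*11) = 51 - 1*(-1/385) = 51 + 1/385 = 19636/385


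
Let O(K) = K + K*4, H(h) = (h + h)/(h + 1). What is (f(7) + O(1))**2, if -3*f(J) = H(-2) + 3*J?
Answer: 100/9 ≈ 11.111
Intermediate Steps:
H(h) = 2*h/(1 + h) (H(h) = (2*h)/(1 + h) = 2*h/(1 + h))
O(K) = 5*K (O(K) = K + 4*K = 5*K)
f(J) = -4/3 - J (f(J) = -(2*(-2)/(1 - 2) + 3*J)/3 = -(2*(-2)/(-1) + 3*J)/3 = -(2*(-2)*(-1) + 3*J)/3 = -(4 + 3*J)/3 = -4/3 - J)
(f(7) + O(1))**2 = ((-4/3 - 1*7) + 5*1)**2 = ((-4/3 - 7) + 5)**2 = (-25/3 + 5)**2 = (-10/3)**2 = 100/9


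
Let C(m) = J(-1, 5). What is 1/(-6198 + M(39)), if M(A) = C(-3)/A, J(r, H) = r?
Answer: -39/241723 ≈ -0.00016134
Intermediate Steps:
C(m) = -1
M(A) = -1/A
1/(-6198 + M(39)) = 1/(-6198 - 1/39) = 1/(-241723/39) = -39/241723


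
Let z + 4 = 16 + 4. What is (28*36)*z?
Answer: 16128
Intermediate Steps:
z = 16 (z = -4 + (16 + 4) = -4 + 20 = 16)
(28*36)*z = (28*36)*16 = 1008*16 = 16128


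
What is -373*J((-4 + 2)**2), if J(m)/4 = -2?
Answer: 2984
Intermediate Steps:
J(m) = -8 (J(m) = 4*(-2) = -8)
-373*J((-4 + 2)**2) = -373*(-8) = 2984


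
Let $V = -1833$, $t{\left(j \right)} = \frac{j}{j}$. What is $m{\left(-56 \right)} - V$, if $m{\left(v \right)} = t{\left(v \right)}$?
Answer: $1834$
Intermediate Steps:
$t{\left(j \right)} = 1$
$m{\left(v \right)} = 1$
$m{\left(-56 \right)} - V = 1 - -1833 = 1 + 1833 = 1834$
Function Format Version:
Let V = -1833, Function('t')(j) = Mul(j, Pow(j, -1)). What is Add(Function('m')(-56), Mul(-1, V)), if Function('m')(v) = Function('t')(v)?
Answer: 1834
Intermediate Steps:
Function('t')(j) = 1
Function('m')(v) = 1
Add(Function('m')(-56), Mul(-1, V)) = Add(1, Mul(-1, -1833)) = Add(1, 1833) = 1834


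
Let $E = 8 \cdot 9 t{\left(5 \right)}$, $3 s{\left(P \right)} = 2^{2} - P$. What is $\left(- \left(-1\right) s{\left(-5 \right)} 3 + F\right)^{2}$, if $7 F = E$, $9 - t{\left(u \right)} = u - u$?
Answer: $\frac{505521}{49} \approx 10317.0$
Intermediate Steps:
$s{\left(P \right)} = \frac{4}{3} - \frac{P}{3}$ ($s{\left(P \right)} = \frac{2^{2} - P}{3} = \frac{4 - P}{3} = \frac{4}{3} - \frac{P}{3}$)
$t{\left(u \right)} = 9$ ($t{\left(u \right)} = 9 - \left(u - u\right) = 9 - 0 = 9 + 0 = 9$)
$E = 648$ ($E = 8 \cdot 9 \cdot 9 = 72 \cdot 9 = 648$)
$F = \frac{648}{7}$ ($F = \frac{1}{7} \cdot 648 = \frac{648}{7} \approx 92.571$)
$\left(- \left(-1\right) s{\left(-5 \right)} 3 + F\right)^{2} = \left(- \left(-1\right) \left(\frac{4}{3} - - \frac{5}{3}\right) 3 + \frac{648}{7}\right)^{2} = \left(- \left(-1\right) \left(\frac{4}{3} + \frac{5}{3}\right) 3 + \frac{648}{7}\right)^{2} = \left(- \left(-1\right) 3 \cdot 3 + \frac{648}{7}\right)^{2} = \left(- \left(-1\right) 9 + \frac{648}{7}\right)^{2} = \left(\left(-1\right) \left(-9\right) + \frac{648}{7}\right)^{2} = \left(9 + \frac{648}{7}\right)^{2} = \left(\frac{711}{7}\right)^{2} = \frac{505521}{49}$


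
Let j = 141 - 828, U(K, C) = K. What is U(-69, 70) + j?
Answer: -756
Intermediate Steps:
j = -687
U(-69, 70) + j = -69 - 687 = -756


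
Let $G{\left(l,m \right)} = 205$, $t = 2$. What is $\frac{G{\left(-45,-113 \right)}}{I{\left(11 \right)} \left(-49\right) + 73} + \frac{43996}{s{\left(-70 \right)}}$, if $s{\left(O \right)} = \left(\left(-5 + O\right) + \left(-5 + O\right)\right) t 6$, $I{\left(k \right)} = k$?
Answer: $- \frac{1304446}{52425} \approx -24.882$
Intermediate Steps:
$s{\left(O \right)} = -120 + 24 O$ ($s{\left(O \right)} = \left(\left(-5 + O\right) + \left(-5 + O\right)\right) 2 \cdot 6 = \left(-10 + 2 O\right) 2 \cdot 6 = \left(-20 + 4 O\right) 6 = -120 + 24 O$)
$\frac{G{\left(-45,-113 \right)}}{I{\left(11 \right)} \left(-49\right) + 73} + \frac{43996}{s{\left(-70 \right)}} = \frac{205}{11 \left(-49\right) + 73} + \frac{43996}{-120 + 24 \left(-70\right)} = \frac{205}{-539 + 73} + \frac{43996}{-120 - 1680} = \frac{205}{-466} + \frac{43996}{-1800} = 205 \left(- \frac{1}{466}\right) + 43996 \left(- \frac{1}{1800}\right) = - \frac{205}{466} - \frac{10999}{450} = - \frac{1304446}{52425}$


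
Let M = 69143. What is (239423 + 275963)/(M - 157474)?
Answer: -515386/88331 ≈ -5.8347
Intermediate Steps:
(239423 + 275963)/(M - 157474) = (239423 + 275963)/(69143 - 157474) = 515386/(-88331) = 515386*(-1/88331) = -515386/88331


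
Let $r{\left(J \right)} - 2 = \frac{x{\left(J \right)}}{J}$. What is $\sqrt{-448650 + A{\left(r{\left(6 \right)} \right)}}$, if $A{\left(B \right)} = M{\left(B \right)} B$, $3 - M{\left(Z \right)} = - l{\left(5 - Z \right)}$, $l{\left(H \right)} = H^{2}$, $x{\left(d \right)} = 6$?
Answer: $i \sqrt{448629} \approx 669.8 i$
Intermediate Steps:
$M{\left(Z \right)} = 3 + \left(5 - Z\right)^{2}$ ($M{\left(Z \right)} = 3 - - \left(5 - Z\right)^{2} = 3 + \left(5 - Z\right)^{2}$)
$r{\left(J \right)} = 2 + \frac{6}{J}$
$A{\left(B \right)} = B \left(3 + \left(-5 + B\right)^{2}\right)$ ($A{\left(B \right)} = \left(3 + \left(-5 + B\right)^{2}\right) B = B \left(3 + \left(-5 + B\right)^{2}\right)$)
$\sqrt{-448650 + A{\left(r{\left(6 \right)} \right)}} = \sqrt{-448650 + \left(2 + \frac{6}{6}\right) \left(3 + \left(-5 + \left(2 + \frac{6}{6}\right)\right)^{2}\right)} = \sqrt{-448650 + \left(2 + 6 \cdot \frac{1}{6}\right) \left(3 + \left(-5 + \left(2 + 6 \cdot \frac{1}{6}\right)\right)^{2}\right)} = \sqrt{-448650 + \left(2 + 1\right) \left(3 + \left(-5 + \left(2 + 1\right)\right)^{2}\right)} = \sqrt{-448650 + 3 \left(3 + \left(-5 + 3\right)^{2}\right)} = \sqrt{-448650 + 3 \left(3 + \left(-2\right)^{2}\right)} = \sqrt{-448650 + 3 \left(3 + 4\right)} = \sqrt{-448650 + 3 \cdot 7} = \sqrt{-448650 + 21} = \sqrt{-448629} = i \sqrt{448629}$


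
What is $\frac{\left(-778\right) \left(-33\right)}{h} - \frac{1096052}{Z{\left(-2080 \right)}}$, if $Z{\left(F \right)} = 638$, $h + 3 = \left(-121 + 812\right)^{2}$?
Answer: $- \frac{130831084211}{76157741} \approx -1717.9$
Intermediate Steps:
$h = 477478$ ($h = -3 + \left(-121 + 812\right)^{2} = -3 + 691^{2} = -3 + 477481 = 477478$)
$\frac{\left(-778\right) \left(-33\right)}{h} - \frac{1096052}{Z{\left(-2080 \right)}} = \frac{\left(-778\right) \left(-33\right)}{477478} - \frac{1096052}{638} = 25674 \cdot \frac{1}{477478} - \frac{548026}{319} = \frac{12837}{238739} - \frac{548026}{319} = - \frac{130831084211}{76157741}$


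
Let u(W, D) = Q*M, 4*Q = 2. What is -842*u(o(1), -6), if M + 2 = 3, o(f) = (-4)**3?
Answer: -421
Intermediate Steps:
Q = 1/2 (Q = (1/4)*2 = 1/2 ≈ 0.50000)
o(f) = -64
M = 1 (M = -2 + 3 = 1)
u(W, D) = 1/2 (u(W, D) = (1/2)*1 = 1/2)
-842*u(o(1), -6) = -842*1/2 = -421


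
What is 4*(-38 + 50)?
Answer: 48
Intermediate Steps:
4*(-38 + 50) = 4*12 = 48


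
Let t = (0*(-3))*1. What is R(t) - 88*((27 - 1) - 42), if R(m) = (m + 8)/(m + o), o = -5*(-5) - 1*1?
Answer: 4225/3 ≈ 1408.3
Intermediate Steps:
o = 24 (o = 25 - 1 = 24)
t = 0 (t = 0*1 = 0)
R(m) = (8 + m)/(24 + m) (R(m) = (m + 8)/(m + 24) = (8 + m)/(24 + m))
R(t) - 88*((27 - 1) - 42) = (8 + 0)/(24 + 0) - 88*((27 - 1) - 42) = 8/24 - 88*(26 - 42) = (1/24)*8 - 88*(-16) = 1/3 + 1408 = 4225/3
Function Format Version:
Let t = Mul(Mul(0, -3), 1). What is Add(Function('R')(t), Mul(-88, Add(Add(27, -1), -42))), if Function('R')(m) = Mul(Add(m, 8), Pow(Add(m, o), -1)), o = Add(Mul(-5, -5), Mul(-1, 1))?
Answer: Rational(4225, 3) ≈ 1408.3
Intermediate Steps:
o = 24 (o = Add(25, -1) = 24)
t = 0 (t = Mul(0, 1) = 0)
Function('R')(m) = Mul(Pow(Add(24, m), -1), Add(8, m)) (Function('R')(m) = Mul(Add(m, 8), Pow(Add(m, 24), -1)) = Mul(Add(8, m), Pow(Add(24, m), -1)) = Mul(Pow(Add(24, m), -1), Add(8, m)))
Add(Function('R')(t), Mul(-88, Add(Add(27, -1), -42))) = Add(Mul(Pow(Add(24, 0), -1), Add(8, 0)), Mul(-88, Add(Add(27, -1), -42))) = Add(Mul(Pow(24, -1), 8), Mul(-88, Add(26, -42))) = Add(Mul(Rational(1, 24), 8), Mul(-88, -16)) = Add(Rational(1, 3), 1408) = Rational(4225, 3)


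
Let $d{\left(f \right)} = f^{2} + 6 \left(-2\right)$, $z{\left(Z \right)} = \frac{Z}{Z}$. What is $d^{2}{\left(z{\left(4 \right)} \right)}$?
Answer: $121$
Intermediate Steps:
$z{\left(Z \right)} = 1$
$d{\left(f \right)} = -12 + f^{2}$ ($d{\left(f \right)} = f^{2} - 12 = -12 + f^{2}$)
$d^{2}{\left(z{\left(4 \right)} \right)} = \left(-12 + 1^{2}\right)^{2} = \left(-12 + 1\right)^{2} = \left(-11\right)^{2} = 121$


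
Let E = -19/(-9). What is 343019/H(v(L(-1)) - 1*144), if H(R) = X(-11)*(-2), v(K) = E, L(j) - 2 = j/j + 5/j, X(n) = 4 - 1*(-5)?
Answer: -343019/18 ≈ -19057.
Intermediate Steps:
X(n) = 9 (X(n) = 4 + 5 = 9)
L(j) = 3 + 5/j (L(j) = 2 + (j/j + 5/j) = 2 + (1 + 5/j) = 3 + 5/j)
E = 19/9 (E = -19*(-⅑) = 19/9 ≈ 2.1111)
v(K) = 19/9
H(R) = -18 (H(R) = 9*(-2) = -18)
343019/H(v(L(-1)) - 1*144) = 343019/(-18) = 343019*(-1/18) = -343019/18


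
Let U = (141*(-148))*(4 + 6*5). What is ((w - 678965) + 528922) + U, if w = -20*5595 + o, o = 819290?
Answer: -152165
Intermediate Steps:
w = 707390 (w = -20*5595 + 819290 = -111900 + 819290 = 707390)
U = -709512 (U = -20868*(4 + 30) = -20868*34 = -709512)
((w - 678965) + 528922) + U = ((707390 - 678965) + 528922) - 709512 = (28425 + 528922) - 709512 = 557347 - 709512 = -152165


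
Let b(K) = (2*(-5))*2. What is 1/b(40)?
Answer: -1/20 ≈ -0.050000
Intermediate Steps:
b(K) = -20 (b(K) = -10*2 = -20)
1/b(40) = 1/(-20) = -1/20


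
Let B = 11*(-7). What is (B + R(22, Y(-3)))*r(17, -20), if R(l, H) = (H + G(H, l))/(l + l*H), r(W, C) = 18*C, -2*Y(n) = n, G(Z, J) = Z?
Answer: 304704/11 ≈ 27700.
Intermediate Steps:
Y(n) = -n/2
R(l, H) = 2*H/(l + H*l) (R(l, H) = (H + H)/(l + l*H) = (2*H)/(l + H*l) = 2*H/(l + H*l))
B = -77
(B + R(22, Y(-3)))*r(17, -20) = (-77 + 2*(-½*(-3))/(22*(1 - ½*(-3))))*(18*(-20)) = (-77 + 2*(3/2)*(1/22)/(1 + 3/2))*(-360) = (-77 + 2*(3/2)*(1/22)/(5/2))*(-360) = (-77 + 2*(3/2)*(1/22)*(⅖))*(-360) = (-77 + 3/55)*(-360) = -4232/55*(-360) = 304704/11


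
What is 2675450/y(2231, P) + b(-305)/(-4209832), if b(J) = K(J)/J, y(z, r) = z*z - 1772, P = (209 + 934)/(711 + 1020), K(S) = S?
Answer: 11263190048811/20946393791048 ≈ 0.53771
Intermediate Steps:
P = 381/577 (P = 1143/1731 = 1143*(1/1731) = 381/577 ≈ 0.66031)
y(z, r) = -1772 + z² (y(z, r) = z² - 1772 = -1772 + z²)
b(J) = 1 (b(J) = J/J = 1)
2675450/y(2231, P) + b(-305)/(-4209832) = 2675450/(-1772 + 2231²) + 1/(-4209832) = 2675450/(-1772 + 4977361) + 1*(-1/4209832) = 2675450/4975589 - 1/4209832 = 11263190048811/20946393791048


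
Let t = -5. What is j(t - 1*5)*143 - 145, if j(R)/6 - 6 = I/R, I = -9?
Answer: 28876/5 ≈ 5775.2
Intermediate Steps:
j(R) = 36 - 54/R (j(R) = 36 + 6*(-9/R) = 36 - 54/R)
j(t - 1*5)*143 - 145 = (36 - 54/(-5 - 1*5))*143 - 145 = (36 - 54/(-5 - 5))*143 - 145 = (36 - 54/(-10))*143 - 145 = (36 - 54*(-1/10))*143 - 145 = (36 + 27/5)*143 - 145 = (207/5)*143 - 145 = 29601/5 - 145 = 28876/5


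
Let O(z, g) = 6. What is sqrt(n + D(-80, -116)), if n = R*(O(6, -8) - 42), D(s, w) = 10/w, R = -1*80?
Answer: sqrt(9688030)/58 ≈ 53.665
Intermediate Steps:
R = -80
n = 2880 (n = -80*(6 - 42) = -80*(-36) = 2880)
sqrt(n + D(-80, -116)) = sqrt(2880 + 10/(-116)) = sqrt(2880 + 10*(-1/116)) = sqrt(2880 - 5/58) = sqrt(167035/58) = sqrt(9688030)/58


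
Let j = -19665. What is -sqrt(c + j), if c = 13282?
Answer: -I*sqrt(6383) ≈ -79.894*I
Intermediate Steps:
-sqrt(c + j) = -sqrt(13282 - 19665) = -sqrt(-6383) = -I*sqrt(6383)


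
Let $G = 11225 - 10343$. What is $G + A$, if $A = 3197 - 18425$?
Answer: $-14346$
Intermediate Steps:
$G = 882$ ($G = 11225 - 10343 = 882$)
$A = -15228$
$G + A = 882 - 15228 = -14346$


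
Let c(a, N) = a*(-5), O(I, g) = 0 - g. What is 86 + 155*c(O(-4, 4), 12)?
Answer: 3186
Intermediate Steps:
O(I, g) = -g
c(a, N) = -5*a
86 + 155*c(O(-4, 4), 12) = 86 + 155*(-(-5)*4) = 86 + 155*(-5*(-4)) = 86 + 155*20 = 86 + 3100 = 3186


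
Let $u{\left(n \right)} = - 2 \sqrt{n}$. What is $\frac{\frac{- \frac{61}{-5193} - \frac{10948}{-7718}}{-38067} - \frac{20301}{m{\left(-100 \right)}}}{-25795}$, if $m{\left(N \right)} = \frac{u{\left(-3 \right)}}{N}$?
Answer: $\frac{1685993}{1157519628102915} - \frac{1010 i \sqrt{3}}{77} \approx 1.4566 \cdot 10^{-9} - 22.719 i$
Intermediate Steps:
$m{\left(N \right)} = - \frac{2 i \sqrt{3}}{N}$ ($m{\left(N \right)} = \frac{\left(-2\right) \sqrt{-3}}{N} = \frac{\left(-2\right) i \sqrt{3}}{N} = - \frac{2 i \sqrt{3}}{N}$)
$\frac{\frac{- \frac{61}{-5193} - \frac{10948}{-7718}}{-38067} - \frac{20301}{m{\left(-100 \right)}}}{-25795} = \frac{\frac{- \frac{61}{-5193} - \frac{10948}{-7718}}{-38067} - \frac{20301}{\left(-2\right) i \sqrt{3} \frac{1}{-100}}}{-25795} = \left(\left(\left(-61\right) \left(- \frac{1}{5193}\right) - - \frac{322}{227}\right) \left(- \frac{1}{38067}\right) - \frac{20301}{\left(-2\right) i \sqrt{3} \left(- \frac{1}{100}\right)}\right) \left(- \frac{1}{25795}\right) = \left(\left(\frac{61}{5193} + \frac{322}{227}\right) \left(- \frac{1}{38067}\right) - \frac{20301}{\frac{1}{50} i \sqrt{3}}\right) \left(- \frac{1}{25795}\right) = \left(\frac{1685993}{1178811} \left(- \frac{1}{38067}\right) - 20301 \left(- \frac{50 i \sqrt{3}}{3}\right)\right) \left(- \frac{1}{25795}\right) = \left(- \frac{1685993}{44873798337} + 338350 i \sqrt{3}\right) \left(- \frac{1}{25795}\right) = \frac{1685993}{1157519628102915} - \frac{1010 i \sqrt{3}}{77}$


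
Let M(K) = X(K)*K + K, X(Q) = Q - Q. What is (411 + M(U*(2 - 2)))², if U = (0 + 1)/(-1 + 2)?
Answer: 168921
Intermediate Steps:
X(Q) = 0
U = 1 (U = 1/1 = 1*1 = 1)
M(K) = K (M(K) = 0*K + K = 0 + K = K)
(411 + M(U*(2 - 2)))² = (411 + 1*(2 - 2))² = (411 + 1*0)² = (411 + 0)² = 411² = 168921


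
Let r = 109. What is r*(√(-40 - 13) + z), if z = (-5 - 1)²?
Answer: 3924 + 109*I*√53 ≈ 3924.0 + 793.53*I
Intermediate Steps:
z = 36 (z = (-6)² = 36)
r*(√(-40 - 13) + z) = 109*(√(-40 - 13) + 36) = 109*(√(-53) + 36) = 109*(I*√53 + 36) = 109*(36 + I*√53) = 3924 + 109*I*√53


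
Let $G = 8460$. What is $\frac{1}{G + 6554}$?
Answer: $\frac{1}{15014} \approx 6.6604 \cdot 10^{-5}$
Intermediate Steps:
$\frac{1}{G + 6554} = \frac{1}{8460 + 6554} = \frac{1}{15014}$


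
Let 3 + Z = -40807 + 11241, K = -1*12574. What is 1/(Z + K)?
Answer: -1/42143 ≈ -2.3729e-5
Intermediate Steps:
K = -12574
Z = -29569 (Z = -3 + (-40807 + 11241) = -3 - 29566 = -29569)
1/(Z + K) = 1/(-29569 - 12574) = 1/(-42143) = -1/42143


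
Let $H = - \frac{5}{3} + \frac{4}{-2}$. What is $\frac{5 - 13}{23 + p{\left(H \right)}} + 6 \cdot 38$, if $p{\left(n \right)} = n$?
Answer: $\frac{6600}{29} \approx 227.59$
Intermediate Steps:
$H = - \frac{11}{3}$ ($H = \left(-5\right) \frac{1}{3} + 4 \left(- \frac{1}{2}\right) = - \frac{5}{3} - 2 = - \frac{11}{3} \approx -3.6667$)
$\frac{5 - 13}{23 + p{\left(H \right)}} + 6 \cdot 38 = \frac{5 - 13}{23 - \frac{11}{3}} + 6 \cdot 38 = - \frac{8}{\frac{58}{3}} + 228 = \left(-8\right) \frac{3}{58} + 228 = - \frac{12}{29} + 228 = \frac{6600}{29}$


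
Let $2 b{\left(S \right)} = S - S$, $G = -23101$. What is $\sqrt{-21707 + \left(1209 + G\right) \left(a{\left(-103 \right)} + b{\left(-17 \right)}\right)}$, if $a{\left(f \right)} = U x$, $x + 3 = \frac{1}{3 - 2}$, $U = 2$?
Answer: $\sqrt{65861} \approx 256.63$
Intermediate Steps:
$x = -2$ ($x = -3 + \frac{1}{3 - 2} = -3 + 1^{-1} = -3 + 1 = -2$)
$b{\left(S \right)} = 0$ ($b{\left(S \right)} = \frac{S - S}{2} = \frac{1}{2} \cdot 0 = 0$)
$a{\left(f \right)} = -4$ ($a{\left(f \right)} = 2 \left(-2\right) = -4$)
$\sqrt{-21707 + \left(1209 + G\right) \left(a{\left(-103 \right)} + b{\left(-17 \right)}\right)} = \sqrt{-21707 + \left(1209 - 23101\right) \left(-4 + 0\right)} = \sqrt{-21707 - -87568} = \sqrt{-21707 + 87568} = \sqrt{65861}$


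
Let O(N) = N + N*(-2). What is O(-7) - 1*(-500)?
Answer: 507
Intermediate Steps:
O(N) = -N (O(N) = N - 2*N = -N)
O(-7) - 1*(-500) = -1*(-7) - 1*(-500) = 7 + 500 = 507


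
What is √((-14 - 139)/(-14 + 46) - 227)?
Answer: I*√14834/8 ≈ 15.224*I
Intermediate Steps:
√((-14 - 139)/(-14 + 46) - 227) = √(-153/32 - 227) = √(-7417/32) = I*√14834/8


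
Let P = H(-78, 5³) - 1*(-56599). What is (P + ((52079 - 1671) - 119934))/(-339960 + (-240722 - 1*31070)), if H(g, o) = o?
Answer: 6401/305876 ≈ 0.020927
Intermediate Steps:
P = 56724 (P = 5³ - 1*(-56599) = 125 + 56599 = 56724)
(P + ((52079 - 1671) - 119934))/(-339960 + (-240722 - 1*31070)) = (56724 + ((52079 - 1671) - 119934))/(-339960 + (-240722 - 1*31070)) = (56724 + (50408 - 119934))/(-339960 + (-240722 - 31070)) = (56724 - 69526)/(-339960 - 271792) = -12802/(-611752) = -12802*(-1/611752) = 6401/305876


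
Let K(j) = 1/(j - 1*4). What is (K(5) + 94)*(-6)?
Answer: -570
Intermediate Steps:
K(j) = 1/(-4 + j) (K(j) = 1/(j - 4) = 1/(-4 + j))
(K(5) + 94)*(-6) = (1/(-4 + 5) + 94)*(-6) = (1/1 + 94)*(-6) = (1 + 94)*(-6) = 95*(-6) = -570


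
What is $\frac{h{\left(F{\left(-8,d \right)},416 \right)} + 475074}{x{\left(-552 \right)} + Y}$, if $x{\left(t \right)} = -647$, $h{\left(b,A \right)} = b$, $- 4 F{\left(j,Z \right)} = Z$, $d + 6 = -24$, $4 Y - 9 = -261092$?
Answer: $- \frac{1900326}{263671} \approx -7.2072$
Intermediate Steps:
$Y = - \frac{261083}{4}$ ($Y = \frac{9}{4} + \frac{1}{4} \left(-261092\right) = \frac{9}{4} - 65273 = - \frac{261083}{4} \approx -65271.0$)
$d = -30$ ($d = -6 - 24 = -30$)
$F{\left(j,Z \right)} = - \frac{Z}{4}$
$\frac{h{\left(F{\left(-8,d \right)},416 \right)} + 475074}{x{\left(-552 \right)} + Y} = \frac{\left(- \frac{1}{4}\right) \left(-30\right) + 475074}{-647 - \frac{261083}{4}} = \frac{\frac{15}{2} + 475074}{- \frac{263671}{4}} = \frac{950163}{2} \left(- \frac{4}{263671}\right) = - \frac{1900326}{263671}$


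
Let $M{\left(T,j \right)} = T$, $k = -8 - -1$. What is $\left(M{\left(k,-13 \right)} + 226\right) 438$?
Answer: $95922$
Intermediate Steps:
$k = -7$ ($k = -8 + 1 = -7$)
$\left(M{\left(k,-13 \right)} + 226\right) 438 = \left(-7 + 226\right) 438 = 219 \cdot 438 = 95922$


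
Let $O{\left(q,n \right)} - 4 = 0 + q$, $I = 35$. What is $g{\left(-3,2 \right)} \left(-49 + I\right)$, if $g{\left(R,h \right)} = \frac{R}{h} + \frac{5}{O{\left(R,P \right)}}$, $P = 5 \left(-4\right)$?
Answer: $-49$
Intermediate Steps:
$P = -20$
$O{\left(q,n \right)} = 4 + q$ ($O{\left(q,n \right)} = 4 + \left(0 + q\right) = 4 + q$)
$g{\left(R,h \right)} = \frac{5}{4 + R} + \frac{R}{h}$ ($g{\left(R,h \right)} = \frac{R}{h} + \frac{5}{4 + R} = \frac{5}{4 + R} + \frac{R}{h}$)
$g{\left(-3,2 \right)} \left(-49 + I\right) = \left(\frac{5}{4 - 3} - \frac{3}{2}\right) \left(-49 + 35\right) = \left(\frac{5}{1} - \frac{3}{2}\right) \left(-14\right) = \left(5 \cdot 1 - \frac{3}{2}\right) \left(-14\right) = \left(5 - \frac{3}{2}\right) \left(-14\right) = \frac{7}{2} \left(-14\right) = -49$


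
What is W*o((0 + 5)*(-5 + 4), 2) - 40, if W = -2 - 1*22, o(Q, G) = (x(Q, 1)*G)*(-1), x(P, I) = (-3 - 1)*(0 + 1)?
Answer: -232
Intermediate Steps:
x(P, I) = -4 (x(P, I) = -4*1 = -4)
o(Q, G) = 4*G (o(Q, G) = -4*G*(-1) = 4*G)
W = -24 (W = -2 - 22 = -24)
W*o((0 + 5)*(-5 + 4), 2) - 40 = -96*2 - 40 = -24*8 - 40 = -192 - 40 = -232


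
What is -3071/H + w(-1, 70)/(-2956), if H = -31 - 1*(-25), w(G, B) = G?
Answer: 4538941/8868 ≈ 511.83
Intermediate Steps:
H = -6 (H = -31 + 25 = -6)
-3071/H + w(-1, 70)/(-2956) = -3071/(-6) - 1/(-2956) = -3071*(-⅙) - 1*(-1/2956) = 3071/6 + 1/2956 = 4538941/8868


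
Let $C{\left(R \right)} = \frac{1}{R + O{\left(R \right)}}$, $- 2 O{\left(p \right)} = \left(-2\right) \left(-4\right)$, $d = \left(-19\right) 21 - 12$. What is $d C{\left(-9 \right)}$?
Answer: $\frac{411}{13} \approx 31.615$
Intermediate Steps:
$d = -411$ ($d = -399 - 12 = -411$)
$O{\left(p \right)} = -4$ ($O{\left(p \right)} = - \frac{\left(-2\right) \left(-4\right)}{2} = \left(- \frac{1}{2}\right) 8 = -4$)
$C{\left(R \right)} = \frac{1}{-4 + R}$ ($C{\left(R \right)} = \frac{1}{R - 4} = \frac{1}{-4 + R}$)
$d C{\left(-9 \right)} = - \frac{411}{-4 - 9} = - \frac{411}{-13} = \left(-411\right) \left(- \frac{1}{13}\right) = \frac{411}{13}$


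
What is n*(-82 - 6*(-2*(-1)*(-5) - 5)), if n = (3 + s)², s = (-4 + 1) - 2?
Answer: 32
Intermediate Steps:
s = -5 (s = -3 - 2 = -5)
n = 4 (n = (3 - 5)² = (-2)² = 4)
n*(-82 - 6*(-2*(-1)*(-5) - 5)) = 4*(-82 - 6*(-2*(-1)*(-5) - 5)) = 4*(-82 - 6*(2*(-5) - 5)) = 4*(-82 - 6*(-10 - 5)) = 4*(-82 - 6*(-15)) = 4*(-82 + 90) = 4*8 = 32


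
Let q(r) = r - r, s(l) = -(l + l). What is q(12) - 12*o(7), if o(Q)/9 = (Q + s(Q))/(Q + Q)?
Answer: 54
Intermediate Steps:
s(l) = -2*l
o(Q) = -9/2 (o(Q) = 9*((Q - 2*Q)/(Q + Q)) = 9*((-Q)/((2*Q))) = 9*((-Q)*(1/(2*Q))) = 9*(-1/2) = -9/2)
q(r) = 0
q(12) - 12*o(7) = 0 - 12*(-9/2) = 0 + 54 = 54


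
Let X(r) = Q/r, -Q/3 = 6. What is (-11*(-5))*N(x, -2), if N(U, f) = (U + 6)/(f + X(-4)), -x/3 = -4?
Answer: 396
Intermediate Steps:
x = 12 (x = -3*(-4) = 12)
Q = -18 (Q = -3*6 = -18)
X(r) = -18/r
N(U, f) = (6 + U)/(9/2 + f) (N(U, f) = (U + 6)/(f - 18/(-4)) = (6 + U)/(f - 18*(-¼)) = (6 + U)/(f + 9/2) = (6 + U)/(9/2 + f))
(-11*(-5))*N(x, -2) = (-11*(-5))*(2*(6 + 12)/(9 + 2*(-2))) = 55*(2*18/(9 - 4)) = 55*(2*18/5) = 55*(2*(⅕)*18) = 55*(36/5) = 396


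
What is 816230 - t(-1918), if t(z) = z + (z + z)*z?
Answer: -6539300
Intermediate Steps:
t(z) = z + 2*z² (t(z) = z + (2*z)*z = z + 2*z²)
816230 - t(-1918) = 816230 - (-1918)*(1 + 2*(-1918)) = 816230 - (-1918)*(1 - 3836) = 816230 - (-1918)*(-3835) = 816230 - 1*7355530 = 816230 - 7355530 = -6539300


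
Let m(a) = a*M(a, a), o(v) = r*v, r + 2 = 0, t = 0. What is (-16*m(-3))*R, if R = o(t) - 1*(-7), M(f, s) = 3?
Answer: 1008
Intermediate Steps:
r = -2 (r = -2 + 0 = -2)
o(v) = -2*v
R = 7 (R = -2*0 - 1*(-7) = 0 + 7 = 7)
m(a) = 3*a (m(a) = a*3 = 3*a)
(-16*m(-3))*R = -48*(-3)*7 = -16*(-9)*7 = 144*7 = 1008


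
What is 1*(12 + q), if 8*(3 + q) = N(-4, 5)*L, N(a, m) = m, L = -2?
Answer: 31/4 ≈ 7.7500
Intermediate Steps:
q = -17/4 (q = -3 + (5*(-2))/8 = -3 + (⅛)*(-10) = -3 - 5/4 = -17/4 ≈ -4.2500)
1*(12 + q) = 1*(12 - 17/4) = 1*(31/4) = 31/4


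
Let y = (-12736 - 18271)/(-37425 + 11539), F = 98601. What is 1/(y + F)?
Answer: 25886/2552416493 ≈ 1.0142e-5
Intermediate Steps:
y = 31007/25886 (y = -31007/(-25886) = -31007*(-1/25886) = 31007/25886 ≈ 1.1978)
1/(y + F) = 1/(31007/25886 + 98601) = 1/(2552416493/25886) = 25886/2552416493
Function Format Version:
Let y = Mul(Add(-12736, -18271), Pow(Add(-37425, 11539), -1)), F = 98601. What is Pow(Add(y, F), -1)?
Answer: Rational(25886, 2552416493) ≈ 1.0142e-5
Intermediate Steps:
y = Rational(31007, 25886) (y = Mul(-31007, Pow(-25886, -1)) = Mul(-31007, Rational(-1, 25886)) = Rational(31007, 25886) ≈ 1.1978)
Pow(Add(y, F), -1) = Pow(Add(Rational(31007, 25886), 98601), -1) = Pow(Rational(2552416493, 25886), -1) = Rational(25886, 2552416493)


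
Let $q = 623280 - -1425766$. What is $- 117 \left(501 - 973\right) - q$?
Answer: $-1993822$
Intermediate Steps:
$q = 2049046$ ($q = 623280 + 1425766 = 2049046$)
$- 117 \left(501 - 973\right) - q = - 117 \left(501 - 973\right) - 2049046 = \left(-117\right) \left(-472\right) - 2049046 = 55224 - 2049046 = -1993822$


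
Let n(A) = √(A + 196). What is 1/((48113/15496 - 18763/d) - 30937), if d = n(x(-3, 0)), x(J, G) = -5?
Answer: -8394995873416/259189706589202903 + 26659671232*√191/259189706589202903 ≈ -3.0968e-5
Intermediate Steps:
n(A) = √(196 + A)
d = √191 (d = √(196 - 5) = √191 ≈ 13.820)
1/((48113/15496 - 18763/d) - 30937) = 1/((48113/15496 - 18763*√191/191) - 30937) = 1/((48113*(1/15496) - 18763*√191/191) - 30937) = 1/((3701/1192 - 18763*√191/191) - 30937) = 1/(-36873203/1192 - 18763*√191/191)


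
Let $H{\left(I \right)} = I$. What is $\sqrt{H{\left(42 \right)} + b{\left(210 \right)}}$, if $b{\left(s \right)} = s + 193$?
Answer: $\sqrt{445} \approx 21.095$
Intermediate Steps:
$b{\left(s \right)} = 193 + s$
$\sqrt{H{\left(42 \right)} + b{\left(210 \right)}} = \sqrt{42 + \left(193 + 210\right)} = \sqrt{42 + 403} = \sqrt{445}$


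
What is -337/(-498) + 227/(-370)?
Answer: 2911/46065 ≈ 0.063193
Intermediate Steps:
-337/(-498) + 227/(-370) = -337*(-1/498) + 227*(-1/370) = 337/498 - 227/370 = 2911/46065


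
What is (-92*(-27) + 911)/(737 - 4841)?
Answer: -3395/4104 ≈ -0.82724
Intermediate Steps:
(-92*(-27) + 911)/(737 - 4841) = (2484 + 911)/(-4104) = 3395*(-1/4104) = -3395/4104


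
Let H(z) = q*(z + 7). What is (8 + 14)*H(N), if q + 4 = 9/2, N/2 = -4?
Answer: -11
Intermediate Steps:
N = -8 (N = 2*(-4) = -8)
q = ½ (q = -4 + 9/2 = ½ ≈ 0.50000)
H(z) = 7/2 + z/2 (H(z) = (z + 7)/2 = (7 + z)/2 = 7/2 + z/2)
(8 + 14)*H(N) = (8 + 14)*(7/2 + (½)*(-8)) = 22*(7/2 - 4) = 22*(-½) = -11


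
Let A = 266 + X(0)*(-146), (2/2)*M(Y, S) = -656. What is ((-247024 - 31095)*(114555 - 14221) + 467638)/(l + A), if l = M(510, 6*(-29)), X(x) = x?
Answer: 13952162054/195 ≈ 7.1550e+7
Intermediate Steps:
M(Y, S) = -656
A = 266 (A = 266 + 0*(-146) = 266 + 0 = 266)
l = -656
((-247024 - 31095)*(114555 - 14221) + 467638)/(l + A) = ((-247024 - 31095)*(114555 - 14221) + 467638)/(-656 + 266) = (-278119*100334 + 467638)/(-390) = (-27904791746 + 467638)*(-1/390) = -27904324108*(-1/390) = 13952162054/195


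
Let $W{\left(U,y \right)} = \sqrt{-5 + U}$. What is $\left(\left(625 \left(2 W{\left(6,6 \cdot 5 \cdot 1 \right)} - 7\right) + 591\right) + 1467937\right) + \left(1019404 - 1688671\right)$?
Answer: $796136$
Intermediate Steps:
$\left(\left(625 \left(2 W{\left(6,6 \cdot 5 \cdot 1 \right)} - 7\right) + 591\right) + 1467937\right) + \left(1019404 - 1688671\right) = \left(\left(625 \left(2 \sqrt{-5 + 6} - 7\right) + 591\right) + 1467937\right) + \left(1019404 - 1688671\right) = \left(\left(625 \left(2 \sqrt{1} - 7\right) + 591\right) + 1467937\right) + \left(1019404 - 1688671\right) = \left(\left(625 \left(2 \cdot 1 - 7\right) + 591\right) + 1467937\right) - 669267 = \left(\left(625 \left(2 - 7\right) + 591\right) + 1467937\right) - 669267 = \left(\left(625 \left(-5\right) + 591\right) + 1467937\right) - 669267 = \left(\left(-3125 + 591\right) + 1467937\right) - 669267 = \left(-2534 + 1467937\right) - 669267 = 1465403 - 669267 = 796136$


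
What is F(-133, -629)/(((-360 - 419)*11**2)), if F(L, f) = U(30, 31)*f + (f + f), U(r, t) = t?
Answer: 1887/8569 ≈ 0.22021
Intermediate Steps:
F(L, f) = 33*f (F(L, f) = 31*f + (f + f) = 31*f + 2*f = 33*f)
F(-133, -629)/(((-360 - 419)*11**2)) = (33*(-629))/(((-360 - 419)*11**2)) = -20757/((-779*121)) = -20757/(-94259) = -20757*(-1/94259) = 1887/8569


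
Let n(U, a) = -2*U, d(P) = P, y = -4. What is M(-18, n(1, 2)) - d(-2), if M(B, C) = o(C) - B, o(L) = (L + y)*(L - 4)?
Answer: 56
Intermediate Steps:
o(L) = (-4 + L)**2 (o(L) = (L - 4)*(L - 4) = (-4 + L)*(-4 + L) = (-4 + L)**2)
M(B, C) = 16 + C**2 - B - 8*C (M(B, C) = (16 + C**2 - 8*C) - B = 16 + C**2 - B - 8*C)
M(-18, n(1, 2)) - d(-2) = (16 + (-2*1)**2 - 1*(-18) - (-16)) - 1*(-2) = (16 + (-2)**2 + 18 - 8*(-2)) + 2 = (16 + 4 + 18 + 16) + 2 = 54 + 2 = 56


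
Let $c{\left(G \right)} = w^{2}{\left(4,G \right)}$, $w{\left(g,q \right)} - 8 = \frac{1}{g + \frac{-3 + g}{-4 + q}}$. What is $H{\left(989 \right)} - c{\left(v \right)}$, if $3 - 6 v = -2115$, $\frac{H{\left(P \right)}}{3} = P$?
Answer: $\frac{5657598278}{1951609} \approx 2898.9$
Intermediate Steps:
$H{\left(P \right)} = 3 P$
$w{\left(g,q \right)} = 8 + \frac{1}{g + \frac{-3 + g}{-4 + q}}$
$v = 353$ ($v = \frac{1}{2} - - \frac{705}{2} = \frac{1}{2} + \frac{705}{2} = 353$)
$c{\left(G \right)} = \frac{\left(124 - 33 G\right)^{2}}{\left(15 - 4 G\right)^{2}}$ ($c{\left(G \right)} = \left(\frac{28 - G + 24 \cdot 4 - 32 G}{3 + 3 \cdot 4 - 4 G}\right)^{2} = \left(\frac{28 - G + 96 - 32 G}{3 + 12 - 4 G}\right)^{2} = \left(\frac{124 - 33 G}{15 - 4 G}\right)^{2} = \frac{\left(124 - 33 G\right)^{2}}{\left(15 - 4 G\right)^{2}}$)
$H{\left(989 \right)} - c{\left(v \right)} = 3 \cdot 989 - \frac{\left(-124 + 33 \cdot 353\right)^{2}}{\left(-15 + 4 \cdot 353\right)^{2}} = 2967 - \frac{\left(-124 + 11649\right)^{2}}{\left(-15 + 1412\right)^{2}} = 2967 - \frac{11525^{2}}{1951609} = 2967 - 132825625 \cdot \frac{1}{1951609} = 2967 - \frac{132825625}{1951609} = \frac{5657598278}{1951609}$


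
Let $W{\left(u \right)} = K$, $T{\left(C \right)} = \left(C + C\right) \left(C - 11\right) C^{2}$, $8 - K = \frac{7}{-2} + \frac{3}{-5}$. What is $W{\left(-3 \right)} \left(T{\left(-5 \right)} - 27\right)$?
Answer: $\frac{480733}{10} \approx 48073.0$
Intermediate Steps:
$K = \frac{121}{10}$ ($K = 8 - \left(\frac{7}{-2} + \frac{3}{-5}\right) = 8 - \left(7 \left(- \frac{1}{2}\right) + 3 \left(- \frac{1}{5}\right)\right) = 8 - \left(- \frac{7}{2} - \frac{3}{5}\right) = 8 - - \frac{41}{10} = 8 + \frac{41}{10} = \frac{121}{10} \approx 12.1$)
$T{\left(C \right)} = 2 C^{3} \left(-11 + C\right)$ ($T{\left(C \right)} = 2 C \left(-11 + C\right) C^{2} = 2 C^{3} \left(-11 + C\right)$)
$W{\left(u \right)} = \frac{121}{10}$
$W{\left(-3 \right)} \left(T{\left(-5 \right)} - 27\right) = \frac{121 \left(2 \left(-5\right)^{3} \left(-11 - 5\right) - 27\right)}{10} = \frac{121 \left(2 \left(-125\right) \left(-16\right) - 27\right)}{10} = \frac{121 \left(4000 - 27\right)}{10} = \frac{121}{10} \cdot 3973 = \frac{480733}{10}$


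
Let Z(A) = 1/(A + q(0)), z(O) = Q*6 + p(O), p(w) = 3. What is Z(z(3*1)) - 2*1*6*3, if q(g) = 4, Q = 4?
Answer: -1115/31 ≈ -35.968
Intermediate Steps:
z(O) = 27 (z(O) = 4*6 + 3 = 24 + 3 = 27)
Z(A) = 1/(4 + A) (Z(A) = 1/(A + 4) = 1/(4 + A))
Z(z(3*1)) - 2*1*6*3 = 1/(4 + 27) - 2*1*6*3 = 1/31 - 12*3 = 1/31 - 2*18 = 1/31 - 36 = -1115/31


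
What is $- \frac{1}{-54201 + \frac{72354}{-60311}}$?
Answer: $\frac{60311}{3268988865} \approx 1.8449 \cdot 10^{-5}$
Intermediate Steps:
$- \frac{1}{-54201 + \frac{72354}{-60311}} = - \frac{1}{-54201 + 72354 \left(- \frac{1}{60311}\right)} = - \frac{1}{-54201 - \frac{72354}{60311}} = - \frac{1}{- \frac{3268988865}{60311}} = \left(-1\right) \left(- \frac{60311}{3268988865}\right) = \frac{60311}{3268988865}$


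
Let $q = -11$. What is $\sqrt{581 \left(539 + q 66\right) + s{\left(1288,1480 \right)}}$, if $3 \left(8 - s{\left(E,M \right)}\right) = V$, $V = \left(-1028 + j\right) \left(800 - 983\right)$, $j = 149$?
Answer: $i \sqrt{162258} \approx 402.81 i$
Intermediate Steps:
$V = 160857$ ($V = \left(-1028 + 149\right) \left(800 - 983\right) = \left(-879\right) \left(-183\right) = 160857$)
$s{\left(E,M \right)} = -53611$ ($s{\left(E,M \right)} = 8 - 53619 = -53611$)
$\sqrt{581 \left(539 + q 66\right) + s{\left(1288,1480 \right)}} = \sqrt{581 \left(539 - 726\right) - 53611} = \sqrt{581 \left(-187\right) - 53611} = \sqrt{-108647 - 53611} = \sqrt{-162258} = i \sqrt{162258}$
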